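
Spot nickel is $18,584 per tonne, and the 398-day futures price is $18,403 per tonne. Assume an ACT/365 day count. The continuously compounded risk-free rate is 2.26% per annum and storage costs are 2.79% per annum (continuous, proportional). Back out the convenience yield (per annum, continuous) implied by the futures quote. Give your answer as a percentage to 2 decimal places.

5.95%

F = S·e^((r+u−y)T) ⇒ (r+u−y) = ln(F/S)/T
ln(18403/18584) = -0.009787; /T ⇒ -0.008976
y = r + u − ln(F/S)/T = 0.0226 + 0.0279 + 0.008976 = 0.059476
y = 5.95%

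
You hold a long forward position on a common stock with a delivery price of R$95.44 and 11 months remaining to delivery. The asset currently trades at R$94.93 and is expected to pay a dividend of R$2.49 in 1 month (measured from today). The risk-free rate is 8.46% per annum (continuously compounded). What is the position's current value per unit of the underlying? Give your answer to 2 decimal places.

R$4.14

PV(remaining dividends) I = 2.49·e^(−0.0846·1/12) = 2.4725
Current forward F = (S − I)·e^(rT) = (94.93 − 2.4725)·e^(0.0846·11/12) = 92.4575 × 1.080636 = 99.9129
Value (long) = (F − K)·e^(−rT) = (99.9129 − 95.44) × 0.925381 = 4.1391
Value = R$4.14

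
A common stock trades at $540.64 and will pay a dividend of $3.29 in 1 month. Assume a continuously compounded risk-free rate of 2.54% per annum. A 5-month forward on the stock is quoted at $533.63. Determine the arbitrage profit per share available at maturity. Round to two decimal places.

$9.44 per share

PV(dividends) I = 3.29·e^(−0.0254·1/12) = 3.2830
Fair forward F* = (S − I)·e^(rT) = (540.64 − 3.2830)·e^0.010583 = 537.3570 × 1.010639 = 543.0739
Market $533.63 < fair 543.0739: forward underpriced → reverse cash-and-carry (short the stock, invest proceeds at r, pay the dividends, go long the forward).
Profit at T = |F_mkt − F*| = |533.63 − 543.0739| = $9.44 per share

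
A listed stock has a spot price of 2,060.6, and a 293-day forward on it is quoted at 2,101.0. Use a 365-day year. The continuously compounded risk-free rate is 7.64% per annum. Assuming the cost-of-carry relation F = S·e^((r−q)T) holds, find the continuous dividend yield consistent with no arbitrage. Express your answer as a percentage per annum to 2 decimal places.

From F = S·e^((r−q)T): (r − q) = ln(F/S)/T
ln(2101.0/2060.6) = ln(1.019606) = 0.019416
(r − q) = 0.019416 / (293/365) = 0.024187
q = r − ln(F/S)/T = 0.0764 − 0.024187 = 0.052213
q = 5.22%

5.22%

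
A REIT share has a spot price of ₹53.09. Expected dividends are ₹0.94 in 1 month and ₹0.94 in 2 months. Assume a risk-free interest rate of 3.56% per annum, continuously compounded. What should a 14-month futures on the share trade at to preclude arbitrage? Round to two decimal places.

PV(dividends) I = 0.94·e^(−0.0356·1/12) + 0.94·e^(−0.0356·2/12)
I = 0.9372 + 0.9344 = 1.8716
F = (S − I)·e^(rT) = (53.09 − 1.8716) · e^(0.0356·14/12)
= 51.2184 · e^0.041533 = 51.2184 × 1.042408 = ₹53.39

₹53.39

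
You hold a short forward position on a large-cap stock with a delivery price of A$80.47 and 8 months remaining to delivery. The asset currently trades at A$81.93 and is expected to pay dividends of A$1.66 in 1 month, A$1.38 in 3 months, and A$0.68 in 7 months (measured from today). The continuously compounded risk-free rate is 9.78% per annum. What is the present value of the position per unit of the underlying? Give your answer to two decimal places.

-A$2.90

PV(remaining dividends) I = 1.66·e^(−0.0978·1/12) + 1.38·e^(−0.0978·3/12) + 0.68·e^(−0.0978·7/12) = 3.6355
Current forward F = (S − I)·e^(rT) = (81.93 − 3.6355)·e^(0.0978·8/12) = 78.2945 × 1.067372 = 83.5694
Value (long) = (F − K)·e^(−rT) = (83.5694 − 80.47) × 0.936880 = 2.9038
Short position value = −(long value) = -A$2.90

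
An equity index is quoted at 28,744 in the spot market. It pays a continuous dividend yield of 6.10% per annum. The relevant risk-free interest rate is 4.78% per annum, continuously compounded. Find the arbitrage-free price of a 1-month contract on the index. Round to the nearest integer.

F = S·e^((r − q)T) = 28744 · e^((0.0478 − 0.0610) × 1/12)
= 28744 · e^-0.001100 = 28744 × 0.998901
F = 28,712

28,712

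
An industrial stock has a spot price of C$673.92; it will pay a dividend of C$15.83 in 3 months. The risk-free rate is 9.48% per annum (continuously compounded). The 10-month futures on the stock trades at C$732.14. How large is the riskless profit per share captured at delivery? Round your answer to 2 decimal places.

C$19.55 per share

PV(dividends) I = 15.83·e^(−0.0948·3/12) = 15.4592
Fair futures F* = (S − I)·e^(rT) = (673.92 − 15.4592)·e^0.079000 = 658.4608 × 1.082204 = 712.5889
Market C$732.14 > fair 712.5889: forward overpriced → cash-and-carry (borrow at r, buy the stock and collect the dividends, short the forward).
Profit at T = |F_mkt − F*| = |732.14 − 712.5889| = C$19.55 per share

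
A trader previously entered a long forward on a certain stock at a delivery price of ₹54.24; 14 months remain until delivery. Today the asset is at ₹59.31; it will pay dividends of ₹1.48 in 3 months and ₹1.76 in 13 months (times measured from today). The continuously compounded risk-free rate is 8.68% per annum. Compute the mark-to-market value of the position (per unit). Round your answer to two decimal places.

₹7.24

PV(remaining dividends) I = 1.48·e^(−0.0868·3/12) + 1.76·e^(−0.0868·13/12) = 3.0503
Current forward F = (S − I)·e^(rT) = (59.31 − 3.0503)·e^(0.0868·14/12) = 56.2597 × 1.106572 = 62.2554
Value (long) = (F − K)·e^(−rT) = (62.2554 − 54.24) × 0.903692 = 7.2435
Value = ₹7.24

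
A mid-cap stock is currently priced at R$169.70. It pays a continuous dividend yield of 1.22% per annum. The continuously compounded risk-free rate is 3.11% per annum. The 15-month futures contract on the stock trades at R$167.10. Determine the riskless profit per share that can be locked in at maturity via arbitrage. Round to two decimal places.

Fair futures: F* = S·e^(carry·T), with carry = (r − q) = 0.0311 − 0.0122 = 0.0189
F* = 169.70 · e^(0.0189 × 15/12) = 169.70 · e^0.023625 = 169.70 × 1.023906 = R$173.7568
Market R$167.10 < fair R$173.7568: forward underpriced → reverse cash-and-carry (short spot, go long the forward).
At maturity, profit = |F_mkt − F*| = |167.10 − 173.7568| = R$6.66 per share

R$6.66 per share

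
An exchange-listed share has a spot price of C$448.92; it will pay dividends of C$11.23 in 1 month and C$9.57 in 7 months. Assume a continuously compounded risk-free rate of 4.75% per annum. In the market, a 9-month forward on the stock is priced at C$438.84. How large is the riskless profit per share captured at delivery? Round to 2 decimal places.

PV(dividends) I = 11.23·e^(−0.0475·1/12) + 9.57·e^(−0.0475·7/12) = 20.4941
Fair forward F* = (S − I)·e^(rT) = (448.92 − 20.4941)·e^0.035625 = 428.4259 × 1.036267 = 443.9636
Market C$438.84 < fair 443.9636: forward underpriced → reverse cash-and-carry (short the stock, invest proceeds at r, pay the dividends, go long the forward).
Profit at T = |F_mkt − F*| = |438.84 − 443.9636| = C$5.12 per share

C$5.12 per share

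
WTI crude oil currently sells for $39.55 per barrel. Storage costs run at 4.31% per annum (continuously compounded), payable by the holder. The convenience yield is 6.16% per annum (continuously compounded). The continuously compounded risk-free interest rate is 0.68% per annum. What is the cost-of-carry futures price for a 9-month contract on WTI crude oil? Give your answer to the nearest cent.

Net carry = r + u − y = 0.0068 + 0.0431 − 0.0616 = -0.0117
F = S·e^((r+u−y)T) = 39.55 · e^(-0.0117 × 9/12) = 39.55 · e^-0.008775
= 39.55 × 0.991263 = $39.20 per barrel

$39.20 per barrel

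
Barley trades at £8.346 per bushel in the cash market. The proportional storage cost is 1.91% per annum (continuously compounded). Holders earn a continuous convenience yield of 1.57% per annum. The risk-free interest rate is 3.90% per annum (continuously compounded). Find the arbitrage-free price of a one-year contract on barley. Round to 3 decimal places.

Net carry = r + u − y = 0.0390 + 0.0191 − 0.0157 = 0.0424
F = S·e^((r+u−y)T) = 8.346 · e^(0.0424 × 12/12) = 8.346 · e^0.042400
= 8.346 × 1.043312 = £8.707 per bushel

£8.707 per bushel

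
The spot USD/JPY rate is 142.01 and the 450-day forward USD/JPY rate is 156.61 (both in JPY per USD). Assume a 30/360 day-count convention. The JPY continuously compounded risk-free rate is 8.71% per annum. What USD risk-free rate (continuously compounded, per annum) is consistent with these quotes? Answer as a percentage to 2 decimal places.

0.88%

F = S·e^((r_JPY − r_USD)T) ⇒ r_USD = r_JPY − ln(F/S)/T
ln(156.61/142.01) = 0.097861; /(450/360) = 0.078289
r_USD = 0.0871 − 0.078289 = 0.008811
r_USD = 0.88%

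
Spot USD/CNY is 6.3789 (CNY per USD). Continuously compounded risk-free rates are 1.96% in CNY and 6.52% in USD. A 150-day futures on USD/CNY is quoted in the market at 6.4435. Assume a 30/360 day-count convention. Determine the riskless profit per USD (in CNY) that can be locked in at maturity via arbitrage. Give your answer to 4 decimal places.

Fair futures: F* = S·e^(carry·T), with carry = (r_CNY − r_USD) = 0.0196 − 0.0652 = -0.0456
F* = 6.3789 · e^(-0.0456 × 150/360) = 6.3789 · e^-0.019000 = 6.3789 × 0.981179 = 6.2588
Market 6.4435 > fair 6.2588: forward overpriced → cash-and-carry (buy spot, short the forward).
At maturity, profit = |F_mkt − F*| = |6.4435 − 6.2588| = 0.1847 per USD (in CNY)

0.1847 per USD (in CNY)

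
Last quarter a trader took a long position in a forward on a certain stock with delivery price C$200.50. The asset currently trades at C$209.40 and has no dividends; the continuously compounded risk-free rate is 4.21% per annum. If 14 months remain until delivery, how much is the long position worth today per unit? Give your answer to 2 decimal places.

Current fair forward for the remaining 14 months: F = S·e^(r·T), r = 0.0421
F = 209.40 · e^(0.0421 × 14/12) = 209.40 × 1.050343 = 219.9418
Value of long forward = (F − K)·e^(−rT) = (219.9418 − 200.50) · e^(−0.0421·14/12)
= 19.4418 × 0.952070 = 18.51

C$18.51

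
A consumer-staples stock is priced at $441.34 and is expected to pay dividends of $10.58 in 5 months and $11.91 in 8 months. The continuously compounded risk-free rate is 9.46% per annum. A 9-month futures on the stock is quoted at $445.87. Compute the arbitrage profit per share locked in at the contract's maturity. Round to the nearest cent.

PV(dividends) I = 10.58·e^(−0.0946·5/12) + 11.91·e^(−0.0946·8/12) = 21.3532
Fair futures F* = (S − I)·e^(rT) = (441.34 − 21.3532)·e^0.070950 = 419.9868 × 1.073528 = 450.8676
Market $445.87 < fair 450.8676: forward underpriced → reverse cash-and-carry (short the stock, invest proceeds at r, pay the dividends, go long the forward).
Profit at T = |F_mkt − F*| = |445.87 − 450.8676| = $5.00 per share

$5.00 per share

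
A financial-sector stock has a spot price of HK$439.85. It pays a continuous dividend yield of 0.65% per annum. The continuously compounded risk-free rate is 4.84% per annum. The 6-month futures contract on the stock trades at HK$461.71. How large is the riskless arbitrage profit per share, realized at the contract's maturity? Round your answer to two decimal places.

Fair futures: F* = S·e^(carry·T), with carry = (r − q) = 0.0484 − 0.0065 = 0.0419
F* = 439.85 · e^(0.0419 × 6/12) = 439.85 · e^0.020950 = 439.85 × 1.021171 = HK$449.1621
Market HK$461.71 > fair HK$449.1621: forward overpriced → cash-and-carry (buy spot, short the forward).
At maturity, profit = |F_mkt − F*| = |461.71 − 449.1621| = HK$12.55 per share

HK$12.55 per share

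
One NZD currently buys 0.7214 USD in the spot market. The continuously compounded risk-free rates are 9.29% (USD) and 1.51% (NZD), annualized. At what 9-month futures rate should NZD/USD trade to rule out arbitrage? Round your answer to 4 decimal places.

F = S·e^((r_USD − r_NZD)T) = 0.7214 · e^((0.0929 − 0.0151) × 9/12)
= 0.7214 · e^0.058350 = 0.7214 × 1.060086
F = 0.7647 USD per NZD

0.7647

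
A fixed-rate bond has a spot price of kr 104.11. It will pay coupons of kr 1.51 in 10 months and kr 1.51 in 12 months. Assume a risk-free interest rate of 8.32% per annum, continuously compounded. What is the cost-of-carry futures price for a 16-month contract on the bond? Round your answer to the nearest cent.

PV(coupons) I = 1.51·e^(−0.0832·10/12) + 1.51·e^(−0.0832·12/12)
I = 1.4089 + 1.3895 = 2.7984
F = (S − I)·e^(rT) = (104.11 − 2.7984) · e^(0.0832·16/12)
= 101.3116 · e^0.110933 = 101.3116 × 1.117320 = kr 113.20

kr 113.20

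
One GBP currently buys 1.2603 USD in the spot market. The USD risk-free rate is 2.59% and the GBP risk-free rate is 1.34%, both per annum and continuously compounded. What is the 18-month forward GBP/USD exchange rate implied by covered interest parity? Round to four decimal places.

F = S·e^((r_USD − r_GBP)T) = 1.2603 · e^((0.0259 − 0.0134) × 18/12)
= 1.2603 · e^0.018750 = 1.2603 × 1.018927
F = 1.2842 USD per GBP

1.2842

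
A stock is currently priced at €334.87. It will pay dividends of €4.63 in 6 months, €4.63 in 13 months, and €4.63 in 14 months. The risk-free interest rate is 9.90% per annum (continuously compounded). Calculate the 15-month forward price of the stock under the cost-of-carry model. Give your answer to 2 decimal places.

PV(dividends) I = 4.63·e^(−0.0990·6/12) + 4.63·e^(−0.0990·13/12) + 4.63·e^(−0.0990·14/12)
I = 4.4064 + 4.1591 + 4.1250 = 12.6905
F = (S − I)·e^(rT) = (334.87 − 12.6905) · e^(0.0990·15/12)
= 322.1795 · e^0.123750 = 322.1795 × 1.131733 = €364.62

€364.62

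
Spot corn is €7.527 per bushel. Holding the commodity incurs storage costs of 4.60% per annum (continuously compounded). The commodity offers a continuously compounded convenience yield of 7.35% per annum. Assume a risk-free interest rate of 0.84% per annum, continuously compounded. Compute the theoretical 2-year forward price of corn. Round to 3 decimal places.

€7.245 per bushel

Net carry = r + u − y = 0.0084 + 0.0460 − 0.0735 = -0.0191
F = S·e^((r+u−y)T) = 7.527 · e^(-0.0191 × 2) = 7.527 · e^-0.038200
= 7.527 × 0.962520 = €7.245 per bushel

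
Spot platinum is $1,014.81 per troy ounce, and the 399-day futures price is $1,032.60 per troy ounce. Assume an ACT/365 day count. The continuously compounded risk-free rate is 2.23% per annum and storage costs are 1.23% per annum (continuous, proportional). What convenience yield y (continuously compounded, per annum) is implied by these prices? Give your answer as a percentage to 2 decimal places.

F = S·e^((r+u−y)T) ⇒ (r+u−y) = ln(F/S)/T
ln(1032.60/1014.81) = 0.017378; /T ⇒ 0.015897
y = r + u − ln(F/S)/T = 0.0223 + 0.0123 − 0.015897 = 0.018703
y = 1.87%

1.87%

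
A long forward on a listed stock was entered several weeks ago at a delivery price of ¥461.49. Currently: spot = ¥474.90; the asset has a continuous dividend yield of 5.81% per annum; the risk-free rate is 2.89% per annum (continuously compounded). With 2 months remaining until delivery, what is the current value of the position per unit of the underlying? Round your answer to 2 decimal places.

¥11.05

Current fair forward for the remaining 2 months: F = S·e^((r − q)·T), (r − q) = 0.0289 − 0.0581 = -0.0292
F = 474.90 · e^(-0.0292 × 2/12) = 474.90 × 0.995145 = 472.5944
Value of long forward = (F − K)·e^(−rT) = (472.5944 − 461.49) · e^(−0.0289·2/12)
= 11.1044 × 0.995195 = 11.05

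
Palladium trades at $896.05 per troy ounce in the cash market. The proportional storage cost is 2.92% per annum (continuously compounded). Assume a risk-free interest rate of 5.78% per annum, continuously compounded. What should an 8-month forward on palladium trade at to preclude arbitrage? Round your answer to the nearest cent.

Net carry = r + u − y = 0.0578 + 0.0292 − 0.0000 = 0.0870
F = S·e^((r+u−y)T) = 896.05 · e^(0.0870 × 8/12) = 896.05 · e^0.058000
= 896.05 × 1.059715 = $949.56 per troy ounce

$949.56 per troy ounce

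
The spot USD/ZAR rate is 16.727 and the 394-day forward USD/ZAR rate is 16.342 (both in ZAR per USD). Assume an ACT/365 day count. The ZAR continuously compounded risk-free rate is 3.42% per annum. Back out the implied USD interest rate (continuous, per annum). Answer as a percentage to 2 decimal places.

5.58%

F = S·e^((r_ZAR − r_USD)T) ⇒ r_USD = r_ZAR − ln(F/S)/T
ln(16.342/16.727) = -0.023286; /(394/365) = -0.021572
r_USD = 0.0342 + 0.021572 = 0.055772
r_USD = 5.58%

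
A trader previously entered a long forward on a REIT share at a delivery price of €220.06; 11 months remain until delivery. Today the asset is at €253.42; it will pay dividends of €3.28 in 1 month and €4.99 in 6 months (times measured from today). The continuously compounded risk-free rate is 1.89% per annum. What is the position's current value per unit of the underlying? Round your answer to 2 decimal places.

€28.92

PV(remaining dividends) I = 3.28·e^(−0.0189·1/12) + 4.99·e^(−0.0189·6/12) = 8.2179
Current forward F = (S − I)·e^(rT) = (253.42 − 8.2179)·e^(0.0189·11/12) = 245.2021 × 1.017476 = 249.4873
Value (long) = (F − K)·e^(−rT) = (249.4873 − 220.06) × 0.982824 = 28.9219
Value = €28.92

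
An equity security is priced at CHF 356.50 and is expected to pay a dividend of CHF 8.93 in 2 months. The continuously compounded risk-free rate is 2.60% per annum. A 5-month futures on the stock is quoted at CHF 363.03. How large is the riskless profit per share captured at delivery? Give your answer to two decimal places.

CHF 11.64 per share

PV(dividends) I = 8.93·e^(−0.0260·2/12) = 8.8914
Fair futures F* = (S − I)·e^(rT) = (356.50 − 8.8914)·e^0.010833 = 347.6086 × 1.010892 = 351.3948
Market CHF 363.03 > fair 351.3948: forward overpriced → cash-and-carry (borrow at r, buy the stock and collect the dividends, short the forward).
Profit at T = |F_mkt − F*| = |363.03 − 351.3948| = CHF 11.64 per share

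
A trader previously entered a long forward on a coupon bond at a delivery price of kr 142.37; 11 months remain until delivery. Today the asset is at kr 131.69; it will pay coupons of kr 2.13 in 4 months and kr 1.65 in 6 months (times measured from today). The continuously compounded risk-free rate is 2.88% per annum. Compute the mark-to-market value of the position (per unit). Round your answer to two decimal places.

-kr 10.71

PV(remaining coupons) I = 2.13·e^(−0.0288·4/12) + 1.65·e^(−0.0288·6/12) = 3.7361
Current forward F = (S − I)·e^(rT) = (131.69 − 3.7361)·e^(0.0288·11/12) = 127.9539 × 1.026752 = 131.3769
Value (long) = (F − K)·e^(−rT) = (131.3769 − 142.37) × 0.973945 = -10.7067
Value = -kr 10.71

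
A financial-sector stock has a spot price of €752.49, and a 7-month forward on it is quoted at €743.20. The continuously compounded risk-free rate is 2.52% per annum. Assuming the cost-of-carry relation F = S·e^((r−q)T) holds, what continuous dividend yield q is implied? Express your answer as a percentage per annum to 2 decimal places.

4.65%

From F = S·e^((r−q)T): (r − q) = ln(F/S)/T
ln(743.20/752.49) = ln(0.987654) = -0.012423
(r − q) = -0.012423 / (7/12) = -0.021297
q = r − ln(F/S)/T = 0.0252 + 0.021297 = 0.046497
q = 4.65%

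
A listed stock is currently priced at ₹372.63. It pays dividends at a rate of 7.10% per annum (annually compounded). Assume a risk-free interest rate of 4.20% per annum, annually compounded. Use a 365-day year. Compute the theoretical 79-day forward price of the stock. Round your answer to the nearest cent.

₹370.42

F = S · (1+r)^T / (1+q)^T
= 372.63 × 1.008944 / 1.014957 = 372.63 × 0.994076
F = ₹370.42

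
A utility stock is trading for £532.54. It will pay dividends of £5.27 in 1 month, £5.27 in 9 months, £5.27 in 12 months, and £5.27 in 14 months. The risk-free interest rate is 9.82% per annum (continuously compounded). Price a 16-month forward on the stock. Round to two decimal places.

£584.70

PV(dividends) I = 5.27·e^(−0.0982·1/12) + 5.27·e^(−0.0982·9/12) + 5.27·e^(−0.0982·12/12) + 5.27·e^(−0.0982·14/12)
I = 5.2270 + 4.8958 + 4.7771 + 4.6995 = 19.5994
F = (S − I)·e^(rT) = (532.54 − 19.5994) · e^(0.0982·16/12)
= 512.9406 · e^0.130933 = 512.9406 × 1.139891 = £584.70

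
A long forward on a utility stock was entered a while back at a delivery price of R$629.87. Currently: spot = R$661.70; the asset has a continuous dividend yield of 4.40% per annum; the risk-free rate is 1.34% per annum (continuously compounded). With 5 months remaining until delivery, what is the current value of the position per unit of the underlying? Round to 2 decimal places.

R$23.32

Current fair forward for the remaining 5 months: F = S·e^((r − q)·T), (r − q) = 0.0134 − 0.0440 = -0.0306
F = 661.70 · e^(-0.0306 × 5/12) = 661.70 × 0.987331 = 653.3169
Value of long forward = (F − K)·e^(−rT) = (653.3169 − 629.87) · e^(−0.0134·5/12)
= 23.4469 × 0.994432 = 23.32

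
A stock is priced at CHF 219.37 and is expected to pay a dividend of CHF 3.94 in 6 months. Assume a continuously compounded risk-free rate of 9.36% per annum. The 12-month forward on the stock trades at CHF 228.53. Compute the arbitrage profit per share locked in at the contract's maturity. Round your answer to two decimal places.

PV(dividends) I = 3.94·e^(−0.0936·6/12) = 3.7599
Fair forward F* = (S − I)·e^(rT) = (219.37 − 3.7599)·e^0.093600 = 215.6101 × 1.098120 = 236.7658
Market CHF 228.53 < fair 236.7658: forward underpriced → reverse cash-and-carry (short the stock, invest proceeds at r, pay the dividends, go long the forward).
Profit at T = |F_mkt − F*| = |228.53 − 236.7658| = CHF 8.24 per share

CHF 8.24 per share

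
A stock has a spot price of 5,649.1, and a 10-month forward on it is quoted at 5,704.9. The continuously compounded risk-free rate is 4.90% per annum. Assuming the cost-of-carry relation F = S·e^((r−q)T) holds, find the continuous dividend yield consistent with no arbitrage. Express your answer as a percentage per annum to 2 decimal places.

From F = S·e^((r−q)T): (r − q) = ln(F/S)/T
ln(5704.9/5649.1) = ln(1.009878) = 0.009830
(r − q) = 0.009830 / (10/12) = 0.011796
q = r − ln(F/S)/T = 0.0490 − 0.011796 = 0.037204
q = 3.72%

3.72%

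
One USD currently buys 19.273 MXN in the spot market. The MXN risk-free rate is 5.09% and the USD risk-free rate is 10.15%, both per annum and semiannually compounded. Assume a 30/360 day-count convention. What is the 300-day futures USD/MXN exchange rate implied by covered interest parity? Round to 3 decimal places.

18.506

By covered interest parity, F = S · (1+r_MXN/2)^(2T) / (1+r_USD/2)^(2T)
= 19.273 × 1.042775 / 1.086006 = 19.273 × 0.960193
F = 18.506 MXN per USD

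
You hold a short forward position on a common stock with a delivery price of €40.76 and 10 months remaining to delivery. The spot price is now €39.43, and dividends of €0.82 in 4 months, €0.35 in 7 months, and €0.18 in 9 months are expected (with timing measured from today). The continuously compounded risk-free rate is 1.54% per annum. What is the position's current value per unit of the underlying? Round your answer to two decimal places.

PV(remaining dividends) I = 0.82·e^(−0.0154·4/12) + 0.35·e^(−0.0154·7/12) + 0.18·e^(−0.0154·9/12) = 1.3406
Current forward F = (S − I)·e^(rT) = (39.43 − 1.3406)·e^(0.0154·10/12) = 38.0894 × 1.012916 = 38.5814
Value (long) = (F − K)·e^(−rT) = (38.5814 − 40.76) × 0.987249 = -2.1508
Short position value = −(long value) = €2.15

€2.15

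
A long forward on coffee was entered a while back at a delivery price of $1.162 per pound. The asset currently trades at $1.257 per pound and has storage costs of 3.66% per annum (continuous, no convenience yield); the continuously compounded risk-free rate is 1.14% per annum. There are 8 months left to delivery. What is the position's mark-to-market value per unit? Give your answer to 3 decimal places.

$0.135 per pound

Current fair forward for the remaining 8 months: F = S·e^((r + u)·T), (r + u) = 0.0114 + 0.0366 = 0.0480
F = 1.257 · e^(0.0480 × 8/12) = 1.257 × 1.032518 = 1.2979
Value of long forward = (F − K)·e^(−rT) = (1.2979 − 1.162) · e^(−0.0114·8/12)
= 0.1359 × 0.992429 = 0.135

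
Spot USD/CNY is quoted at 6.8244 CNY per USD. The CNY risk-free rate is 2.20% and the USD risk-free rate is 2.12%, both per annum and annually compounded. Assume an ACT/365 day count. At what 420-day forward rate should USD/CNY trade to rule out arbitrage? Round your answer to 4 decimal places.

6.8306

By covered interest parity, F = S · (1+r_CNY)^T / (1+r_USD)^T
= 6.8244 × 1.025357 / 1.024433 = 6.8244 × 1.000902
F = 6.8306 CNY per USD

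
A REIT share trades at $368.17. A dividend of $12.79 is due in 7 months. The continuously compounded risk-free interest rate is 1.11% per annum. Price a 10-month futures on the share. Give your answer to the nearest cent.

PV(dividends) I = 12.79·e^(−0.0111·7/12)
I = 12.7075
F = (S − I)·e^(rT) = (368.17 − 12.7075) · e^(0.0111·10/12)
= 355.4625 · e^0.009250 = 355.4625 × 1.009293 = $358.77

$358.77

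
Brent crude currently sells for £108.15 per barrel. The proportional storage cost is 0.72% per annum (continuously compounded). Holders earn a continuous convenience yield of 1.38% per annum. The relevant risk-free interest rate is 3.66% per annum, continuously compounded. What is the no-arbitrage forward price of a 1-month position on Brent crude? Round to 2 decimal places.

Net carry = r + u − y = 0.0366 + 0.0072 − 0.0138 = 0.0300
F = S·e^((r+u−y)T) = 108.15 · e^(0.0300 × 1/12) = 108.15 · e^0.002500
= 108.15 × 1.002503 = £108.42 per barrel

£108.42 per barrel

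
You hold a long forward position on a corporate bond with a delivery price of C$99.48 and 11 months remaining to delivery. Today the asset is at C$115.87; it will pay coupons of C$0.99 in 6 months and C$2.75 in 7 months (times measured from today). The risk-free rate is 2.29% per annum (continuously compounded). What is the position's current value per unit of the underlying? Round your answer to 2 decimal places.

C$14.76

PV(remaining coupons) I = 0.99·e^(−0.0229·6/12) + 2.75·e^(−0.0229·7/12) = 3.6922
Current forward F = (S − I)·e^(rT) = (115.87 − 3.6922)·e^(0.0229·11/12) = 112.1778 × 1.021214 = 114.5575
Value (long) = (F − K)·e^(−rT) = (114.5575 − 99.48) × 0.979227 = 14.7643
Value = C$14.76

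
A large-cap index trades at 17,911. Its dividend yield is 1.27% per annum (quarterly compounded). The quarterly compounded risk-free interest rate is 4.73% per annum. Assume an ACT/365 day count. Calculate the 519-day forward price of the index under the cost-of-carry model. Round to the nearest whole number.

F = S · (1+r/4)^(4T) / (1+q/4)^(4T)
= 17911 × 1.069148 / 1.018193 = 17911 × 1.050045
F = 18,807

18,807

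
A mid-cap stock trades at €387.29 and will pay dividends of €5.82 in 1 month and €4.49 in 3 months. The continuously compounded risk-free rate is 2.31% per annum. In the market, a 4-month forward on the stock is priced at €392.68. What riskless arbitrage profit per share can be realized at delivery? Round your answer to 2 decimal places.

€12.75 per share

PV(dividends) I = 5.82·e^(−0.0231·1/12) + 4.49·e^(−0.0231·3/12) = 10.2730
Fair forward F* = (S − I)·e^(rT) = (387.29 − 10.2730)·e^0.007700 = 377.0170 × 1.007730 = 379.9313
Market €392.68 > fair 379.9313: forward overpriced → cash-and-carry (borrow at r, buy the stock and collect the dividends, short the forward).
Profit at T = |F_mkt − F*| = |392.68 − 379.9313| = €12.75 per share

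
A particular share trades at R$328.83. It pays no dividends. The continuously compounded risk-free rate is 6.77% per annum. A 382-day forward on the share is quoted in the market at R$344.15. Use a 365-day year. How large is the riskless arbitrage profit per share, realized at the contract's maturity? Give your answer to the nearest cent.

Fair forward: F* = S·e^(carry·T), with carry = r = 0.0677
F* = 328.83 · e^(0.0677 × 382/365) = 328.83 · e^0.070853 = 328.83 × 1.073423 = R$352.9737
Market R$344.15 < fair R$352.9737: forward underpriced → reverse cash-and-carry (short spot, go long the forward).
At maturity, profit = |F_mkt − F*| = |344.15 − 352.9737| = R$8.82 per share

R$8.82 per share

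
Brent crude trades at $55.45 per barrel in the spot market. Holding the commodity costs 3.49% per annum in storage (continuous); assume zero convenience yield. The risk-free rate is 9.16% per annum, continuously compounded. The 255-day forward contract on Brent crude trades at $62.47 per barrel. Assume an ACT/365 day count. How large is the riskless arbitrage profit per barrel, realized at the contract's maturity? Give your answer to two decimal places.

$1.90 per barrel

Fair forward: F* = S·e^(carry·T), with carry = (r + u) = 0.0916 + 0.0349 = 0.1265
F* = 55.45 · e^(0.1265 × 255/365) = 55.45 · e^0.088377 = 55.45 × 1.092400 = $60.5736
Market $62.47 > fair $60.5736: forward overpriced → cash-and-carry (buy spot, short the forward).
At maturity, profit = |F_mkt − F*| = |62.47 − 60.5736| = $1.90 per barrel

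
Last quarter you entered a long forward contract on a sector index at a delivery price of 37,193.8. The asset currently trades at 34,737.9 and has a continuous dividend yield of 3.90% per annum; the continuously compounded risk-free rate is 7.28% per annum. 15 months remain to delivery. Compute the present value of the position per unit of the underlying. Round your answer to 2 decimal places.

-873.56

Current fair forward for the remaining 15 months: F = S·e^((r − q)·T), (r − q) = 0.0728 − 0.0390 = 0.0338
F = 34737.9 · e^(0.0338 × 15/12) = 34737.9 × 1.04315523 = 36237.0221
Value of long forward = (F − K)·e^(−rT) = (36237.0221 − 37193.8) · e^(−0.0728·15/12)
= -956.7779 × 0.91301771 = -873.56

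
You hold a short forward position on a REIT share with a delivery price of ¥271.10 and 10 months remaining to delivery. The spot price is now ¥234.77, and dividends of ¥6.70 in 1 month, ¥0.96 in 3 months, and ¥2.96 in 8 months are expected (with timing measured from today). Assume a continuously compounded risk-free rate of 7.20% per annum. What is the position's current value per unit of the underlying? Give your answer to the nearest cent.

¥30.97

PV(remaining dividends) I = 6.70·e^(−0.0720·1/12) + 0.96·e^(−0.0720·3/12) + 2.96·e^(−0.0720·8/12) = 10.4241
Current forward F = (S − I)·e^(rT) = (234.77 − 10.4241)·e^(0.0720·10/12) = 224.3459 × 1.061837 = 238.2188
Value (long) = (F − K)·e^(−rT) = (238.2188 − 271.10) × 0.941765 = -30.9664
Short position value = −(long value) = ¥30.97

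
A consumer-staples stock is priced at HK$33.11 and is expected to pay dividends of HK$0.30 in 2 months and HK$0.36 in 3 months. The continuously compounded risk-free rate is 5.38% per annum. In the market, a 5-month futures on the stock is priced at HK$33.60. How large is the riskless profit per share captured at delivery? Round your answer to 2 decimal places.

PV(dividends) I = 0.30·e^(−0.0538·2/12) + 0.36·e^(−0.0538·3/12) = 0.6525
Fair futures F* = (S − I)·e^(rT) = (33.11 − 0.6525)·e^0.022417 = 32.4575 × 1.022670 = 33.1933
Market HK$33.60 > fair 33.1933: forward overpriced → cash-and-carry (borrow at r, buy the stock and collect the dividends, short the forward).
Profit at T = |F_mkt − F*| = |33.60 − 33.1933| = HK$0.41 per share

HK$0.41 per share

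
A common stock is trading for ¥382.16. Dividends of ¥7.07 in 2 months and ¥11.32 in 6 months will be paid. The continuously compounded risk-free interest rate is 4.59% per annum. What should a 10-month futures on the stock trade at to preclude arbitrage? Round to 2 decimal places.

¥378.28

PV(dividends) I = 7.07·e^(−0.0459·2/12) + 11.32·e^(−0.0459·6/12)
I = 7.0161 + 11.0632 = 18.0793
F = (S − I)·e^(rT) = (382.16 − 18.0793) · e^(0.0459·10/12)
= 364.0807 · e^0.038250 = 364.0807 × 1.038991 = ¥378.28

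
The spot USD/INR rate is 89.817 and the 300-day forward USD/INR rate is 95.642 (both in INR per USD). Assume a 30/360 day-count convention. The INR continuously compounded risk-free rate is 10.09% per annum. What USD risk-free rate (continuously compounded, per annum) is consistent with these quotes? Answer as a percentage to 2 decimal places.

F = S·e^((r_INR − r_USD)T) ⇒ r_USD = r_INR − ln(F/S)/T
ln(95.642/89.817) = 0.062838; /(300/360) = 0.075406
r_USD = 0.1009 − 0.075406 = 0.025494
r_USD = 2.55%

2.55%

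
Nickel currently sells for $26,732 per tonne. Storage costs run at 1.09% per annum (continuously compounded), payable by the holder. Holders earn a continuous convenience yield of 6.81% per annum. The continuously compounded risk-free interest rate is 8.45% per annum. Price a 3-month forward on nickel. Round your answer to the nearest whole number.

$26,915 per tonne

Net carry = r + u − y = 0.0845 + 0.0109 − 0.0681 = 0.0273
F = S·e^((r+u−y)T) = 26732 · e^(0.0273 × 3/12) = 26732 · e^0.006825
= 26732 × 1.006848 = $26,915 per tonne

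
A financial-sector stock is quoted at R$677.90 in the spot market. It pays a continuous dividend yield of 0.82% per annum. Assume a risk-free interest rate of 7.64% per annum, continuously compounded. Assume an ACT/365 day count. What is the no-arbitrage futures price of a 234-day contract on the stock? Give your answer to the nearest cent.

R$708.20

F = S·e^((r − q)T) = 677.90 · e^((0.0764 − 0.0082) × 234/365)
= 677.90 · e^0.043723 = 677.90 × 1.044693
F = R$708.20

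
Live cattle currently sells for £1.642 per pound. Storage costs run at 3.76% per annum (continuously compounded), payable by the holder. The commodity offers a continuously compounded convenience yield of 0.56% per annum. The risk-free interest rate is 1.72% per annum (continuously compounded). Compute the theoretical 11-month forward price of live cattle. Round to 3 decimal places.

£1.718 per pound

Net carry = r + u − y = 0.0172 + 0.0376 − 0.0056 = 0.0492
F = S·e^((r+u−y)T) = 1.642 · e^(0.0492 × 11/12) = 1.642 · e^0.045100
= 1.642 × 1.046132 = £1.718 per pound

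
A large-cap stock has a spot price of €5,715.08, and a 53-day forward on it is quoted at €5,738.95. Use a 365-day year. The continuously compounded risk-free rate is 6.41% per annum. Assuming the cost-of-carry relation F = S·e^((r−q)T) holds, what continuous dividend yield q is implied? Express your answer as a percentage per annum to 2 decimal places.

3.54%

From F = S·e^((r−q)T): (r − q) = ln(F/S)/T
ln(5738.95/5715.08) = ln(1.004177) = 0.004168
(r − q) = 0.004168 / (53/365) = 0.028704
q = r − ln(F/S)/T = 0.0641 − 0.028704 = 0.035396
q = 3.54%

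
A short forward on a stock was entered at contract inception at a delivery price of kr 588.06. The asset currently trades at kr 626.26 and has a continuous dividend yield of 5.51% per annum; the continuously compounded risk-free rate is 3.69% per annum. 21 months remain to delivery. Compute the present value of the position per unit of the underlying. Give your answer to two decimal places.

-kr 17.41

Current fair forward for the remaining 21 months: F = S·e^((r − q)·T), (r − q) = 0.0369 − 0.0551 = -0.0182
F = 626.26 · e^(-0.0182 × 21/12) = 626.26 × 0.968652 = 606.6280
Value of long forward = (F − K)·e^(−rT) = (606.6280 − 588.06) · e^(−0.0369·21/12)
= 18.5680 × 0.937466 = 17.41
Short position value = −(long value) = -kr 17.41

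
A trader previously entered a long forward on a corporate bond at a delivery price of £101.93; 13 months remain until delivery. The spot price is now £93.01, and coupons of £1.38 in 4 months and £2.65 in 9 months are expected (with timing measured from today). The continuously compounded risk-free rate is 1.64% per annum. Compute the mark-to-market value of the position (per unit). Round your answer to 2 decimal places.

-£11.12

PV(remaining coupons) I = 1.38·e^(−0.0164·4/12) + 2.65·e^(−0.0164·9/12) = 3.9901
Current forward F = (S − I)·e^(rT) = (93.01 − 3.9901)·e^(0.0164·13/12) = 89.0199 × 1.017925 = 90.6156
Value (long) = (F − K)·e^(−rT) = (90.6156 − 101.93) × 0.982390 = -11.1152
Value = -£11.12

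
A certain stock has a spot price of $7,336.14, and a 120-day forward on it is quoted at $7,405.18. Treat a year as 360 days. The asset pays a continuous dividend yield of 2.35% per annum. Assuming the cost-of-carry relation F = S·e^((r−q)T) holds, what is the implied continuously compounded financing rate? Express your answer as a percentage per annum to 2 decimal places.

From F = S·e^((r−q)T): (r − q) = ln(F/S)/T
ln(7405.18/7336.14) = ln(1.009411) = 0.009367
(r − q) = 0.009367 / (120/360) = 0.028101
r = ln(F/S)/T + q = 0.028101 + 0.0235 = 0.051601
r = 5.16%

5.16%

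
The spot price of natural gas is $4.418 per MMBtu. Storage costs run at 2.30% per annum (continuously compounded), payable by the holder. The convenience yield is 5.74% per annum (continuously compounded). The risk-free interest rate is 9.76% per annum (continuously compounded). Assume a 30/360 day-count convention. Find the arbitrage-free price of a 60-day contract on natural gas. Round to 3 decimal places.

$4.465 per MMBtu

Net carry = r + u − y = 0.0976 + 0.0230 − 0.0574 = 0.0632
F = S·e^((r+u−y)T) = 4.418 · e^(0.0632 × 60/360) = 4.418 · e^0.010533
= 4.418 × 1.010589 = $4.465 per MMBtu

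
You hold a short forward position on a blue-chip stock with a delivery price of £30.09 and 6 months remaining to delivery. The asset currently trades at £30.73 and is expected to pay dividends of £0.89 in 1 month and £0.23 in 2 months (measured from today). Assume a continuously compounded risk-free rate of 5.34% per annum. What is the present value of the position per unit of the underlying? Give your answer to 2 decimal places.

-£0.32

PV(remaining dividends) I = 0.89·e^(−0.0534·1/12) + 0.23·e^(−0.0534·2/12) = 1.1140
Current forward F = (S − I)·e^(rT) = (30.73 − 1.1140)·e^(0.0534·6/12) = 29.6160 × 1.027060 = 30.4174
Value (long) = (F − K)·e^(−rT) = (30.4174 − 30.09) × 0.973653 = 0.3188
Short position value = −(long value) = -£0.32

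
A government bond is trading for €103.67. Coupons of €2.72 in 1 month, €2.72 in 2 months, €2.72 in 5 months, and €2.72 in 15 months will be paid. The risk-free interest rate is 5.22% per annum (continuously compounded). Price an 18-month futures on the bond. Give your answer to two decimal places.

€100.63

PV(coupons) I = 2.72·e^(−0.0522·1/12) + 2.72·e^(−0.0522·2/12) + 2.72·e^(−0.0522·5/12) + 2.72·e^(−0.0522·15/12)
I = 2.7082 + 2.6964 + 2.6615 + 2.5482 = 10.6143
F = (S − I)·e^(rT) = (103.67 − 10.6143) · e^(0.0522·18/12)
= 93.0557 · e^0.078300 = 93.0557 × 1.081447 = €100.63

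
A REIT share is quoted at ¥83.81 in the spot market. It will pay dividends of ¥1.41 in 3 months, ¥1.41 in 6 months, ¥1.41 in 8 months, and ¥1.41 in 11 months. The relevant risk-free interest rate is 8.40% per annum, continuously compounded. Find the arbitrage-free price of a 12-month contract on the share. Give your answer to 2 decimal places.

PV(dividends) I = 1.41·e^(−0.0840·3/12) + 1.41·e^(−0.0840·6/12) + 1.41·e^(−0.0840·8/12) + 1.41·e^(−0.0840·11/12)
I = 1.3807 + 1.3520 + 1.3332 + 1.3055 = 5.3714
F = (S − I)·e^(rT) = (83.81 − 5.3714) · e^(0.0840·12/12)
= 78.4386 · e^0.084000 = 78.4386 × 1.087629 = ¥85.31

¥85.31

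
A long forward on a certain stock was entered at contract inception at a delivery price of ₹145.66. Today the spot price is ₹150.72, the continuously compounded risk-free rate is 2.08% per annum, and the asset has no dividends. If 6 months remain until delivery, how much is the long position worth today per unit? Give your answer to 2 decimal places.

Current fair forward for the remaining 6 months: F = S·e^(r·T), r = 0.0208
F = 150.72 · e^(0.0208 × 6/12) = 150.72 × 1.010454 = 152.2956
Value of long forward = (F − K)·e^(−rT) = (152.2956 − 145.66) · e^(−0.0208·6/12)
= 6.6356 × 0.989654 = 6.57

₹6.57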